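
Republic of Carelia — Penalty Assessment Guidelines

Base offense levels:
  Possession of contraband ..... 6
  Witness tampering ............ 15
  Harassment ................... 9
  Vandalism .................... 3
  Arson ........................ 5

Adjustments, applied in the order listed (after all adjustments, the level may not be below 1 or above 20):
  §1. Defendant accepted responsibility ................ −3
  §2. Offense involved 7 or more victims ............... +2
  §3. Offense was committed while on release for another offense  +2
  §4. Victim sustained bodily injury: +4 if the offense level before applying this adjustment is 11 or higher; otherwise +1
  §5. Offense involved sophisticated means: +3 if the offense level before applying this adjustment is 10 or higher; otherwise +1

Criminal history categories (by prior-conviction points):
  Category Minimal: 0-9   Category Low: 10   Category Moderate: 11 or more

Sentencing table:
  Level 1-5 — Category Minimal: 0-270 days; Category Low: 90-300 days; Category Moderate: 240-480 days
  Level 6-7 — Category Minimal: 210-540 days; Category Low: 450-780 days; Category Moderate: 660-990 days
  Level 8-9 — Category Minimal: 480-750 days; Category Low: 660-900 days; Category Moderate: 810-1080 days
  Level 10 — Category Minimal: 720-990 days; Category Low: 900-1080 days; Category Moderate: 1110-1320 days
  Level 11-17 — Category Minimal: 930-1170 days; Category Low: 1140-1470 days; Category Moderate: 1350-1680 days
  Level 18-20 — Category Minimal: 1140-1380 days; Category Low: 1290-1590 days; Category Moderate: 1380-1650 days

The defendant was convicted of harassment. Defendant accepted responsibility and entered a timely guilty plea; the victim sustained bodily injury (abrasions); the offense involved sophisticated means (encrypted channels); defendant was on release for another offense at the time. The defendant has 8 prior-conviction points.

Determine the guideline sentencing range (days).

Base offense level for harassment: 9.
§1 applies: 9 − 3 = 6.
§2 does not apply.
§3 applies: 6 + 2 = 8.
§4 applies (level before this adjustment is 8 < 11, so +1): 8 + 1 = 9.
§5 applies (level before this adjustment is 9 < 10, so +1): 9 + 1 = 10.
Final offense level: 10.
Criminal history: 8 prior points → Category Minimal (0-9).
Level 10 falls in the 10 band.
Grid: Level 10 × Category Minimal = 720-990 days.

720-990 days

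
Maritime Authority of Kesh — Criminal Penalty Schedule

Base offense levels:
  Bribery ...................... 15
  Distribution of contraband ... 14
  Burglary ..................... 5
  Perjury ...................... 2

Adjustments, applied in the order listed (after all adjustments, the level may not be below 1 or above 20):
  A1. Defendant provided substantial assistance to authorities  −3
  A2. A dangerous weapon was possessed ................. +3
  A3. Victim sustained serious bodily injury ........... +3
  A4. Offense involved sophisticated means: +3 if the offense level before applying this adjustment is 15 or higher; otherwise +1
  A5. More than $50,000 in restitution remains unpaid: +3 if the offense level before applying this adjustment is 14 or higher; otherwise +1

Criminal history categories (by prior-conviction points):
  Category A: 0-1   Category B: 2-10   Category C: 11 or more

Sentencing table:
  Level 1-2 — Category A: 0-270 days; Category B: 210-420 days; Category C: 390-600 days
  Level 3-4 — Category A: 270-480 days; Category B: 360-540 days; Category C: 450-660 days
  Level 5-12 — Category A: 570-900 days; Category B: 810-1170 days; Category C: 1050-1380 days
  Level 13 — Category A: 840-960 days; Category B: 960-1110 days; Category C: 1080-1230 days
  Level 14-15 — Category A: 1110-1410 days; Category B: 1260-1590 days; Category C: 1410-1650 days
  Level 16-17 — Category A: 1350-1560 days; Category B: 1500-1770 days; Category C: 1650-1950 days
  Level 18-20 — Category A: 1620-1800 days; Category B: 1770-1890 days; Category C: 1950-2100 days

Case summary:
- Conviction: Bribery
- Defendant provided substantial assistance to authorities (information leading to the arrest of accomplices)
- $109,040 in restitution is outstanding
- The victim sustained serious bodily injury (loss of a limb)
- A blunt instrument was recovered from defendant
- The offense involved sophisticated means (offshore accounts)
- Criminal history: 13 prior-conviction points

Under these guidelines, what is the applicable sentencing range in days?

1950-2100 days

Base offense level for bribery: 15.
A1 applies: 15 − 3 = 12.
A2 applies: 12 + 3 = 15.
A3 applies: 15 + 3 = 18.
A4 applies (level before this adjustment is 18 ≥ 15, so +3): 18 + 3 = 21.
A5 applies (level before this adjustment is 21 ≥ 14, so +3): 21 + 3 = 24.
Level 24 exceeds the maximum of 20; capped at 20.
Final offense level: 20.
Criminal history: 13 prior points → Category C (11+).
Level 20 falls in the 18-20 band.
Grid: Level 18-20 × Category C = 1950-2100 days.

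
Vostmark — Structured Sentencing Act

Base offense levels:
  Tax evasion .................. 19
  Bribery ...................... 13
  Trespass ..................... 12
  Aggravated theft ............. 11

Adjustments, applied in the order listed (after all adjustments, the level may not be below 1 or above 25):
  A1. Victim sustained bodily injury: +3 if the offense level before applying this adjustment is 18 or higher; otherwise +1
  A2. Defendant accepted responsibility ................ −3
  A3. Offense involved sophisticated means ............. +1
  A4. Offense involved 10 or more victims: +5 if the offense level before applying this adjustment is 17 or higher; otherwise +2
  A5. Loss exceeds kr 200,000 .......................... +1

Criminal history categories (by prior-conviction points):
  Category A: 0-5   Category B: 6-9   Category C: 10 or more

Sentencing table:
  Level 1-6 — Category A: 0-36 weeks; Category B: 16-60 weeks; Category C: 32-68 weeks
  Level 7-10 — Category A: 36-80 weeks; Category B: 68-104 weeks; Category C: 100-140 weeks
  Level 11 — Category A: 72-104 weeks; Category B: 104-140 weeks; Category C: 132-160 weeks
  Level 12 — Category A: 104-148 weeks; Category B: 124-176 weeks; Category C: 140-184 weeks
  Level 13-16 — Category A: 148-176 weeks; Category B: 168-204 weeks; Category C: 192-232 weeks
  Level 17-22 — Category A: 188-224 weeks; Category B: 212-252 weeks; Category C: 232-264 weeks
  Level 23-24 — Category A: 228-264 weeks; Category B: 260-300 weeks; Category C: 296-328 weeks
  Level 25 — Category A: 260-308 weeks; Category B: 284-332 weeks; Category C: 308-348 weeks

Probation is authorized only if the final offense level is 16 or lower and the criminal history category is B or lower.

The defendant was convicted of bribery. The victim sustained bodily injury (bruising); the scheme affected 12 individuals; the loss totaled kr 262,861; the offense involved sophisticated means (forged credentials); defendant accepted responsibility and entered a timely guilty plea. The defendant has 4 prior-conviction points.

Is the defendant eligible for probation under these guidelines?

Base offense level for bribery: 13.
A1 applies (level before this adjustment is 13 < 18, so +1): 13 + 1 = 14.
A2 applies: 14 − 3 = 11.
A3 applies: 11 + 1 = 12.
A4 applies (level before this adjustment is 12 < 17, so +2): 12 + 2 = 14.
A5 applies: 14 + 1 = 15.
Final offense level: 15.
Criminal history: 4 prior points → Category A (0-5).
Level 15 falls in the 13-16 band.
Grid: Level 13-16 × Category A = 148-176 weeks.
Probation check: level 15 ≤ 16 and category A ≤ B → eligible.

Yes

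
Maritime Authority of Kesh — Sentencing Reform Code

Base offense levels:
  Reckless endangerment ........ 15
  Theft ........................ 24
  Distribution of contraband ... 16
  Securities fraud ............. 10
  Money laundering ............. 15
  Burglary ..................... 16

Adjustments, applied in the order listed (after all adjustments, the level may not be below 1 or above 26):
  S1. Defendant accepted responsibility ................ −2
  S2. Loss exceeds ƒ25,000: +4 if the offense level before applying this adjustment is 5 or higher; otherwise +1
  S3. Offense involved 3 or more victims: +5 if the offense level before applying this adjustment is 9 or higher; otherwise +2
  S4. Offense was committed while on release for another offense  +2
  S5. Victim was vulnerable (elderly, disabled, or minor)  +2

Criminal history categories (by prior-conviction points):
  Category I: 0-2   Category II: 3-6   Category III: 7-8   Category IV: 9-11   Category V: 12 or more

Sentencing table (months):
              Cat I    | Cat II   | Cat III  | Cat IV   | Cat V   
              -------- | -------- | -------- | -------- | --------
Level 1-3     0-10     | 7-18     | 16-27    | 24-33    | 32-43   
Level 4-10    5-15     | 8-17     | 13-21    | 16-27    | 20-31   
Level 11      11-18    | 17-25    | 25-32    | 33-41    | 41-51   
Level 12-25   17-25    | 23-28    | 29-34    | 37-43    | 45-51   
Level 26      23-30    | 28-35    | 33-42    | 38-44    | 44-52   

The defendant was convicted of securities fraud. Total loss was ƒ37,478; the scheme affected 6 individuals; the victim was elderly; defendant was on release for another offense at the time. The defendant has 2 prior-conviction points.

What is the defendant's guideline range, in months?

Base offense level for securities fraud: 10.
S2 applies (level before this adjustment is 10 ≥ 5, so +4): 10 + 4 = 14.
S3 applies (level before this adjustment is 14 ≥ 9, so +5): 14 + 5 = 19.
S4 applies: 19 + 2 = 21.
S5 applies: 21 + 2 = 23.
Final offense level: 23.
Criminal history: 2 prior points → Category I (0-2).
Level 23 falls in the 12-25 band.
Grid: Level 12-25 × Category I = 17-25 months.

17-25 months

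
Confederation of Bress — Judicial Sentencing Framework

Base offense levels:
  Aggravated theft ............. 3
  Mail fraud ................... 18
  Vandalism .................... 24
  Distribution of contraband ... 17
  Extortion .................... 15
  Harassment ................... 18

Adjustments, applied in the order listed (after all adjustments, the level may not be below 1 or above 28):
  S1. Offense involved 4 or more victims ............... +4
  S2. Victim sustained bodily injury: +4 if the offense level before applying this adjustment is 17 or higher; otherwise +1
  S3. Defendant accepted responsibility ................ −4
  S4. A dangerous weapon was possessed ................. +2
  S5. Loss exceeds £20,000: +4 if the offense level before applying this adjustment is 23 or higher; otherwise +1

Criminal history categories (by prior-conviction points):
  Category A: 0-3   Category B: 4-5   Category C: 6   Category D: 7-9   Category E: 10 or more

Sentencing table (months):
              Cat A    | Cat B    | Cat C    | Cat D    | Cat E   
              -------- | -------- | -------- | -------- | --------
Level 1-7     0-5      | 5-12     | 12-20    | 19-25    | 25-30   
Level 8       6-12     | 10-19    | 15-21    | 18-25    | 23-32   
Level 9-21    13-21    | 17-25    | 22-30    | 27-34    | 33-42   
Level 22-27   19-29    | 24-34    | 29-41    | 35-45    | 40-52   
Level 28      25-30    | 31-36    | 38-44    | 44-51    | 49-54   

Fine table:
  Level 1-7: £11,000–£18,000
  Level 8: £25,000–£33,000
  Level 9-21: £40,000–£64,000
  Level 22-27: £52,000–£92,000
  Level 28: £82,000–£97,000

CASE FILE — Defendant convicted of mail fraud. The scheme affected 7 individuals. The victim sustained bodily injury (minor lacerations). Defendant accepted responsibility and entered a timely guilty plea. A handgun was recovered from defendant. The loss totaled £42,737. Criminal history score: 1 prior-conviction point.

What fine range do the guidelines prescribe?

Base offense level for mail fraud: 18.
S1 applies: 18 + 4 = 22.
S2 applies (level before this adjustment is 22 ≥ 17, so +4): 22 + 4 = 26.
S3 applies: 26 − 4 = 22.
S4 applies: 22 + 2 = 24.
S5 applies (level before this adjustment is 24 ≥ 23, so +4): 24 + 4 = 28.
Final offense level: 28.
Level 28 falls in the 28 band.
Fine table: Level 28 → £82,000–£97,000.

£82,000–£97,000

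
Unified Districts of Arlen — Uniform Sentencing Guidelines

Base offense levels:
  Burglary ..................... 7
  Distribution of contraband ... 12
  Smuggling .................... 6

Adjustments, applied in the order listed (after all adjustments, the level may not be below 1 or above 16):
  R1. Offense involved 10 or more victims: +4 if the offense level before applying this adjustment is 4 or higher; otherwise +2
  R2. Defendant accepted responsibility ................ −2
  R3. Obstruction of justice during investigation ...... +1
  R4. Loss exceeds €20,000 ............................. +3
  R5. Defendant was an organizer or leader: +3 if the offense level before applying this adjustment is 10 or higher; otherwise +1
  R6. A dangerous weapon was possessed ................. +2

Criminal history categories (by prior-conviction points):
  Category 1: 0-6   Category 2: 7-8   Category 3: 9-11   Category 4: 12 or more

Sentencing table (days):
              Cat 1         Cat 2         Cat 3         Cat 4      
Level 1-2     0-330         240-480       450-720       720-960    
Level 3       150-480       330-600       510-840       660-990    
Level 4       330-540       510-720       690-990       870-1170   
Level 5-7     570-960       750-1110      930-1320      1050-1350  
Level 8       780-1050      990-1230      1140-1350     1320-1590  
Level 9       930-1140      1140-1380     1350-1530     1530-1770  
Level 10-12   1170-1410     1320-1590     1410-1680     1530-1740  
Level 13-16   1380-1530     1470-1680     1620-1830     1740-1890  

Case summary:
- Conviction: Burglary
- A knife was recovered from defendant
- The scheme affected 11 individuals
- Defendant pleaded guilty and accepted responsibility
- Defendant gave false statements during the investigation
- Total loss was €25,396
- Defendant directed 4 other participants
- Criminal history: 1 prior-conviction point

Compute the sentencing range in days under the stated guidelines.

Base offense level for burglary: 7.
R1 applies (level before this adjustment is 7 ≥ 4, so +4): 7 + 4 = 11.
R2 applies: 11 − 2 = 9.
R3 applies: 9 + 1 = 10.
R4 applies: 10 + 3 = 13.
R5 applies (level before this adjustment is 13 ≥ 10, so +3): 13 + 3 = 16.
R6 applies: 16 + 2 = 18.
Level 18 exceeds the maximum of 16; capped at 16.
Final offense level: 16.
Criminal history: 1 prior point → Category 1 (0-6).
Level 16 falls in the 13-16 band.
Grid: Level 13-16 × Category 1 = 1380-1530 days.

1380-1530 days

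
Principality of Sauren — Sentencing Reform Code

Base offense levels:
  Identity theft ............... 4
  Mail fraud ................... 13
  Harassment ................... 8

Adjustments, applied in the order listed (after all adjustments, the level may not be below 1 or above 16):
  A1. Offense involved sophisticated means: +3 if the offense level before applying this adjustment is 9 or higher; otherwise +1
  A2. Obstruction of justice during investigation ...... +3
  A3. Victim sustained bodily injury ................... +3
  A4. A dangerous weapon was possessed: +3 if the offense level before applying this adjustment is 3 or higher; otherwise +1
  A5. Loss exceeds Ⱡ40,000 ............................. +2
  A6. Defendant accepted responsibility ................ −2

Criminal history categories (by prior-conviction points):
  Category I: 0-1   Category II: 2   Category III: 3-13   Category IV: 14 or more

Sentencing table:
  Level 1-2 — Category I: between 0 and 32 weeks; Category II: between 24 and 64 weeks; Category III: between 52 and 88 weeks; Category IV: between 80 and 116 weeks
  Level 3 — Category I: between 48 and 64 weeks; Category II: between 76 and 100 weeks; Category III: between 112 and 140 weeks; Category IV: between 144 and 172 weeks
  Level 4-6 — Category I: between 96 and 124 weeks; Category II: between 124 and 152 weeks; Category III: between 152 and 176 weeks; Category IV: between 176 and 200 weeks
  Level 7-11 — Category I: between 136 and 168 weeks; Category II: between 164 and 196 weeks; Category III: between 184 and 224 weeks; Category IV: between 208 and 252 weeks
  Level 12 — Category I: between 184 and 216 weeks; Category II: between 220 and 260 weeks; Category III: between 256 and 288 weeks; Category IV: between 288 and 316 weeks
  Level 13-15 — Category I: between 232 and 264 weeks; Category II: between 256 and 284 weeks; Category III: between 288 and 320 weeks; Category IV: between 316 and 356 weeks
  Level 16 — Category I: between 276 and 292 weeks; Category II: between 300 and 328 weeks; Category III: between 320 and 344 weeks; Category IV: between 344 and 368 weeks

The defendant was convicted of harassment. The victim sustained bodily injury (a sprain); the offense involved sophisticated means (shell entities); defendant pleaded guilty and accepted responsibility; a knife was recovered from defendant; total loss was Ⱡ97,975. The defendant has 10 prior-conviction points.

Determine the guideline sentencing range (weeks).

Base offense level for harassment: 8.
A1 applies (level before this adjustment is 8 < 9, so +1): 8 + 1 = 9.
A3 applies: 9 + 3 = 12.
A4 applies (level before this adjustment is 12 ≥ 3, so +3): 12 + 3 = 15.
A5 applies: 15 + 2 = 17.
A6 applies: 17 − 2 = 15.
Final offense level: 15.
Criminal history: 10 prior points → Category III (3-13).
Level 15 falls in the 13-15 band.
Grid: Level 13-15 × Category III = 288-320 weeks.

288-320 weeks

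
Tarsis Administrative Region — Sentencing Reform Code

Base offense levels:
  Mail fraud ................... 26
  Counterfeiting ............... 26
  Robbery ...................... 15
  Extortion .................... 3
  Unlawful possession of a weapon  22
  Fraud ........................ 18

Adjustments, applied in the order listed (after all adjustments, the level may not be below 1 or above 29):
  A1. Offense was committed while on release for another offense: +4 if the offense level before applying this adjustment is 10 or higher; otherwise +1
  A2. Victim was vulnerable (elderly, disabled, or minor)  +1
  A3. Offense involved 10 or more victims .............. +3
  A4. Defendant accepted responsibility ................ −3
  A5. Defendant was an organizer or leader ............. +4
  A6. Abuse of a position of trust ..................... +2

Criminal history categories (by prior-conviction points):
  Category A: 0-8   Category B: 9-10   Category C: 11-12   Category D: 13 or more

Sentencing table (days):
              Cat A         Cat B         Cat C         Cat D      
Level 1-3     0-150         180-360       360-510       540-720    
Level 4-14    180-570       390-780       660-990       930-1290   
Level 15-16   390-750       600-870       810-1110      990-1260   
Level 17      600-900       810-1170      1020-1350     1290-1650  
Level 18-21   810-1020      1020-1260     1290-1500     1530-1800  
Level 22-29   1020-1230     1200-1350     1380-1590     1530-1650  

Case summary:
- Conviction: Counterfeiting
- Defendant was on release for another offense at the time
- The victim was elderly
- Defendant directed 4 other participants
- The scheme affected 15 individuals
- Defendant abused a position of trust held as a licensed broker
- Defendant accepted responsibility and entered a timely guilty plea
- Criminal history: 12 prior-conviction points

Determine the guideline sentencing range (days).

1380-1590 days

Base offense level for counterfeiting: 26.
A1 applies (level before this adjustment is 26 ≥ 10, so +4): 26 + 4 = 30.
A2 applies: 30 + 1 = 31.
A3 applies: 31 + 3 = 34.
A4 applies: 34 − 3 = 31.
A5 applies: 31 + 4 = 35.
A6 applies: 35 + 2 = 37.
Level 37 exceeds the maximum of 29; capped at 29.
Final offense level: 29.
Criminal history: 12 prior points → Category C (11-12).
Level 29 falls in the 22-29 band.
Grid: Level 22-29 × Category C = 1380-1590 days.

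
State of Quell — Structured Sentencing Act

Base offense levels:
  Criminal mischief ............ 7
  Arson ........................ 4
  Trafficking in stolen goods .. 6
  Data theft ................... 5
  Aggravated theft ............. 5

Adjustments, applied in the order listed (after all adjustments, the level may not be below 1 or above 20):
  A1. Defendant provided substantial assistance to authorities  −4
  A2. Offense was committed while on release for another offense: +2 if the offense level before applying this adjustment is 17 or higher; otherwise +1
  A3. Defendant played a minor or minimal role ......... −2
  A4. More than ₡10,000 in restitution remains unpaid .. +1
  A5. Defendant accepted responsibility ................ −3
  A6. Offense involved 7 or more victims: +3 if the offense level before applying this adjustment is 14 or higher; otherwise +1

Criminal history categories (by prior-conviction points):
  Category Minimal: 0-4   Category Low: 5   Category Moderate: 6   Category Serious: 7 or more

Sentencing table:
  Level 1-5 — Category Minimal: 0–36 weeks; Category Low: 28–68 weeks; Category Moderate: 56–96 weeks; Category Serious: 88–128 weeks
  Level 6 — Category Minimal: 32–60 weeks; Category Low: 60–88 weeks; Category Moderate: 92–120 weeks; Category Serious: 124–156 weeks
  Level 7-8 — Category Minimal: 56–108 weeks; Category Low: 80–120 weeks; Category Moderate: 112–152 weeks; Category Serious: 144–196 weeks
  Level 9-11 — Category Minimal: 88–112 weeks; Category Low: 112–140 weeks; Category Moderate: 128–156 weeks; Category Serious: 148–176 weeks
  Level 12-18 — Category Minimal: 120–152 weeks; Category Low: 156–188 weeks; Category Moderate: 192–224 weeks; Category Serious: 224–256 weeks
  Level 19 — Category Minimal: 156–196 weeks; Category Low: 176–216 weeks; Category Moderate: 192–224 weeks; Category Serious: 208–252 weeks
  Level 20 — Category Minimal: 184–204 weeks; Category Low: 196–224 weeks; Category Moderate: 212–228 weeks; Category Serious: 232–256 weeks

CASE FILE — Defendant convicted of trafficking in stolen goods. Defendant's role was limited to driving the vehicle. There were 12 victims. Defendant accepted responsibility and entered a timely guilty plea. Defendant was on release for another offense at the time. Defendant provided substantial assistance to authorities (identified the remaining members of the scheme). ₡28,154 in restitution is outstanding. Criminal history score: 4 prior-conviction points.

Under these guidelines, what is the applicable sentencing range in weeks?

Base offense level for trafficking in stolen goods: 6.
A1 applies: 6 − 4 = 2.
A2 applies (level before this adjustment is 2 < 17, so +1): 2 + 1 = 3.
A3 applies: 3 − 2 = 1.
A4 applies: 1 + 1 = 2.
A5 applies: 2 − 3 = -1.
A6 applies (level before this adjustment is -1 < 14, so +1): -1 + 1 = 0.
Level 0 is below the minimum of 1; floored at 1.
Final offense level: 1.
Criminal history: 4 prior points → Category Minimal (0-4).
Level 1 falls in the 1-5 band.
Grid: Level 1-5 × Category Minimal = 0-36 weeks.

0-36 weeks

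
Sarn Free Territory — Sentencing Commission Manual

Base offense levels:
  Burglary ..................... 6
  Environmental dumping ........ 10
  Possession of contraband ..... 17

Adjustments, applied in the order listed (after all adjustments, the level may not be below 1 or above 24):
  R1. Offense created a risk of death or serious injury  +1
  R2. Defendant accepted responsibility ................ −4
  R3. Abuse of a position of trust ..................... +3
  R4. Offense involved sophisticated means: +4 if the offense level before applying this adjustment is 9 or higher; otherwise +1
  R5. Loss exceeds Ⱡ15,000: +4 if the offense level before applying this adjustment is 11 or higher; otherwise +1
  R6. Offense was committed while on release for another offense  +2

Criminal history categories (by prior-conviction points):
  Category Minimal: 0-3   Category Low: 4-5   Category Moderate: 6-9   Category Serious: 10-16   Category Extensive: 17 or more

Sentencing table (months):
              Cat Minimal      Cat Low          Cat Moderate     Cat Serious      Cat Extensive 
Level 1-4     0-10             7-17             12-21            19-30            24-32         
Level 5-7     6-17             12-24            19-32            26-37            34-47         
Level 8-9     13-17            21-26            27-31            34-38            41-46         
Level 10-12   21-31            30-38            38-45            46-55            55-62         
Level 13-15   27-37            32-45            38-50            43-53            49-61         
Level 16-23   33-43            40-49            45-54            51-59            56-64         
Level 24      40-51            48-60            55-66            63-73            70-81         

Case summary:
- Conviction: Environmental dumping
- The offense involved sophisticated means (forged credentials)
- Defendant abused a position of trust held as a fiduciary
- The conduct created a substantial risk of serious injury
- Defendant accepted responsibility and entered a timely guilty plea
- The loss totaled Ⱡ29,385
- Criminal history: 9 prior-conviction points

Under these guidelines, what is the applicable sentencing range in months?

Base offense level for environmental dumping: 10.
R1 applies: 10 + 1 = 11.
R2 applies: 11 − 4 = 7.
R3 applies: 7 + 3 = 10.
R4 applies (level before this adjustment is 10 ≥ 9, so +4): 10 + 4 = 14.
R5 applies (level before this adjustment is 14 ≥ 11, so +4): 14 + 4 = 18.
Final offense level: 18.
Criminal history: 9 prior points → Category Moderate (6-9).
Level 18 falls in the 16-23 band.
Grid: Level 16-23 × Category Moderate = 45-54 months.

45-54 months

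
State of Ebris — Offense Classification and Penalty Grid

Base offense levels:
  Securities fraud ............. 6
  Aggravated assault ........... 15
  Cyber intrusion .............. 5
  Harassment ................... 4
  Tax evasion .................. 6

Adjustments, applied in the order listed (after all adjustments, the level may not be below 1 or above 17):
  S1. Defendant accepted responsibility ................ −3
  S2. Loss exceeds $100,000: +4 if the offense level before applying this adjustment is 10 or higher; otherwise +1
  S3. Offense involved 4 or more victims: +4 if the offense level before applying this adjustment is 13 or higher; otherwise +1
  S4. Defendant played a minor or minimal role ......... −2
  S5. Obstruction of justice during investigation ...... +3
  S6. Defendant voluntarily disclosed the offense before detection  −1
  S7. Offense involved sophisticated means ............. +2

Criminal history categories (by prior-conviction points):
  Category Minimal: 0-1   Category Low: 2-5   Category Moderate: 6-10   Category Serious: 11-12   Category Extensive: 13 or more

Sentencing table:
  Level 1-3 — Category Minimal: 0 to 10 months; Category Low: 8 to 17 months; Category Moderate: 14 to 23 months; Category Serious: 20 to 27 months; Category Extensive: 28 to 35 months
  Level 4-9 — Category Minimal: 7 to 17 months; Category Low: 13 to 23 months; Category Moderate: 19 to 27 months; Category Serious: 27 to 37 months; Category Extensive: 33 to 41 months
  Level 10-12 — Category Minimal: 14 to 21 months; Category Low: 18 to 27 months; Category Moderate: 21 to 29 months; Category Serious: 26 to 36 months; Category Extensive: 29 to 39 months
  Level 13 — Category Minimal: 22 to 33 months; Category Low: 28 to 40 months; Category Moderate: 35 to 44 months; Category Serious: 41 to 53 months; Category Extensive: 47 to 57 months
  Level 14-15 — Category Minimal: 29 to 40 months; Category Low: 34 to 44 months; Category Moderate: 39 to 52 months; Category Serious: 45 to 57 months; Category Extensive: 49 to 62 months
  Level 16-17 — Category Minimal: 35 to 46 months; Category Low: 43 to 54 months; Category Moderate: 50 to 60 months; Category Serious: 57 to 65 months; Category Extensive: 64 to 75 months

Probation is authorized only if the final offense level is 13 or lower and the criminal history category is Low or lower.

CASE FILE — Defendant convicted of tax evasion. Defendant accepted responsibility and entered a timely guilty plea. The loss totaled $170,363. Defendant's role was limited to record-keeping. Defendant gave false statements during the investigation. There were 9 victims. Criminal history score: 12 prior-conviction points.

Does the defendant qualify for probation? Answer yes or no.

No

Base offense level for tax evasion: 6.
S1 applies: 6 − 3 = 3.
S2 applies (level before this adjustment is 3 < 10, so +1): 3 + 1 = 4.
S3 applies (level before this adjustment is 4 < 13, so +1): 4 + 1 = 5.
S4 applies: 5 − 2 = 3.
S5 applies: 3 + 3 = 6.
S7 does not apply.
Final offense level: 6.
Criminal history: 12 prior points → Category Serious (11-12).
Level 6 falls in the 4-9 band.
Grid: Level 4-9 × Category Serious = 27-37 months.
Probation check: level 6 ≤ 13 and category Serious > Low → not eligible.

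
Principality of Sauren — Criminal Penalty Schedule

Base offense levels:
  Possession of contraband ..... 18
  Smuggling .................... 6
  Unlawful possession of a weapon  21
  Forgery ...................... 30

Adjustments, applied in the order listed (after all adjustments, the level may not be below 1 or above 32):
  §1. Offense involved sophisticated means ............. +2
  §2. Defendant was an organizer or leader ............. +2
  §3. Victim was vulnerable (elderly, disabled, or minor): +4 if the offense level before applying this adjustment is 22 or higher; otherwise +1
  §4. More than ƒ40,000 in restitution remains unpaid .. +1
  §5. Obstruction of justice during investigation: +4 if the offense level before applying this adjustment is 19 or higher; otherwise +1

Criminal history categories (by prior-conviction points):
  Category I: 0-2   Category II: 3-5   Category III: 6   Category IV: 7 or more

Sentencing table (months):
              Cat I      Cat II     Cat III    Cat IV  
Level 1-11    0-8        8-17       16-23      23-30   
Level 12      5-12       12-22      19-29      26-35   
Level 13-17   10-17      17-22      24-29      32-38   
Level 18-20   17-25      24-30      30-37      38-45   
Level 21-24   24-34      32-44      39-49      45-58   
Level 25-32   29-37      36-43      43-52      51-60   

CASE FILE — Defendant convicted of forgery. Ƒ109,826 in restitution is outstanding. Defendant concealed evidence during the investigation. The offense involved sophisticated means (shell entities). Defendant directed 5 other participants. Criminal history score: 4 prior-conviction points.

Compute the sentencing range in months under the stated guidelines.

Base offense level for forgery: 30.
§1 applies: 30 + 2 = 32.
§2 applies: 32 + 2 = 34.
§3 does not apply.
§4 applies: 34 + 1 = 35.
§5 applies (level before this adjustment is 35 ≥ 19, so +4): 35 + 4 = 39.
Level 39 exceeds the maximum of 32; capped at 32.
Final offense level: 32.
Criminal history: 4 prior points → Category II (3-5).
Level 32 falls in the 25-32 band.
Grid: Level 25-32 × Category II = 36-43 months.

36-43 months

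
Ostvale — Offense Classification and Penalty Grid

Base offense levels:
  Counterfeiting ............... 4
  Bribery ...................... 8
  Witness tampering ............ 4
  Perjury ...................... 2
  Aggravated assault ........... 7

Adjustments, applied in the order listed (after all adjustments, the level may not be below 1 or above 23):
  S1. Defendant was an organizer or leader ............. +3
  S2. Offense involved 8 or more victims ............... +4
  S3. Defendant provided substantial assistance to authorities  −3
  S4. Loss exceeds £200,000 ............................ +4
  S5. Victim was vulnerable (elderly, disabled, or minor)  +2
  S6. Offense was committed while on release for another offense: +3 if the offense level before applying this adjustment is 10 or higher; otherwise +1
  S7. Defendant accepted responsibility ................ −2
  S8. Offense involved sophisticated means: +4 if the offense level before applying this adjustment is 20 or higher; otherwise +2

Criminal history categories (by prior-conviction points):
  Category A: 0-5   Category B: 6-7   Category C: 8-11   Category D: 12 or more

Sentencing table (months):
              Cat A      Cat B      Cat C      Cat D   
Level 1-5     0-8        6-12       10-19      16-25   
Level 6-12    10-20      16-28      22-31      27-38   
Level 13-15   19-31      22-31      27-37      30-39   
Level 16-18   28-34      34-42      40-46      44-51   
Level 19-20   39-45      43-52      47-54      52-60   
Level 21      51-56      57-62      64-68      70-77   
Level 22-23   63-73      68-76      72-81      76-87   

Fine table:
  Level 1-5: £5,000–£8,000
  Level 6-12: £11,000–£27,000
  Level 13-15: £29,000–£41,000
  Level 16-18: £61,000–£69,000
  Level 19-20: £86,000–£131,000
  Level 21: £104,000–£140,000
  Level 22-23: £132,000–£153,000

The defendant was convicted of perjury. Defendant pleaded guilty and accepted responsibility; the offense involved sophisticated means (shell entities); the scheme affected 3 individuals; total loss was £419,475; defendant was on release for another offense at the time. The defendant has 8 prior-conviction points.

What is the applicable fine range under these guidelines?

Base offense level for perjury: 2.
S1 does not apply.
S4 applies: 2 + 4 = 6.
S5 does not apply.
S6 applies (level before this adjustment is 6 < 10, so +1): 6 + 1 = 7.
S7 applies: 7 − 2 = 5.
S8 applies (level before this adjustment is 5 < 20, so +2): 5 + 2 = 7.
Final offense level: 7.
Level 7 falls in the 6-12 band.
Fine table: Level 6-12 → £11,000–£27,000.

£11,000–£27,000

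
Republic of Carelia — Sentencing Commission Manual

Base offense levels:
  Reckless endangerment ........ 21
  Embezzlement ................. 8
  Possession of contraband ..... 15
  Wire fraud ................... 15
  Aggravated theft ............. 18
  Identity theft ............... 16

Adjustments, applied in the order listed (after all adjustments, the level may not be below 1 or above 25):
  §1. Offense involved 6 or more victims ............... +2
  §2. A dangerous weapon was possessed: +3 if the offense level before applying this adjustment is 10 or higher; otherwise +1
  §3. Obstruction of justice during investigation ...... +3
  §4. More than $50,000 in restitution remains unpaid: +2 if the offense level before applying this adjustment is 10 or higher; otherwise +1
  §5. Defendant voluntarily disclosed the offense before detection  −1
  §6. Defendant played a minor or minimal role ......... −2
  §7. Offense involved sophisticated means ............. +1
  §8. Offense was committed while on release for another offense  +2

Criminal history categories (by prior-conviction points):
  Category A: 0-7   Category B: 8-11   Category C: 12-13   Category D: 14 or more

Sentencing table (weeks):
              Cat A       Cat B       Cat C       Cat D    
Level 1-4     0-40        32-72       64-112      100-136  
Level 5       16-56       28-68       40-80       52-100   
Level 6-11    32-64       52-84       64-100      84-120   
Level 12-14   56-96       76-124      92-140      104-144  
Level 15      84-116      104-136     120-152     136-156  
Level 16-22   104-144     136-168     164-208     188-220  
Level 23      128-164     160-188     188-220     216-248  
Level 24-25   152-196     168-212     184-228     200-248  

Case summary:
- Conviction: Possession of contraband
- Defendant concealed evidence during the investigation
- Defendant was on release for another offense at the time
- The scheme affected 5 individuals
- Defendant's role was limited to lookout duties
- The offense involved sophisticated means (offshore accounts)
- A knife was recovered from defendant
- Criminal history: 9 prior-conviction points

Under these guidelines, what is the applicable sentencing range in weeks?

Base offense level for possession of contraband: 15.
§1 does not apply.
§2 applies (level before this adjustment is 15 ≥ 10, so +3): 15 + 3 = 18.
§3 applies: 18 + 3 = 21.
§5 does not apply.
§6 applies: 21 − 2 = 19.
§7 applies: 19 + 1 = 20.
§8 applies: 20 + 2 = 22.
Final offense level: 22.
Criminal history: 9 prior points → Category B (8-11).
Level 22 falls in the 16-22 band.
Grid: Level 16-22 × Category B = 136-168 weeks.

136-168 weeks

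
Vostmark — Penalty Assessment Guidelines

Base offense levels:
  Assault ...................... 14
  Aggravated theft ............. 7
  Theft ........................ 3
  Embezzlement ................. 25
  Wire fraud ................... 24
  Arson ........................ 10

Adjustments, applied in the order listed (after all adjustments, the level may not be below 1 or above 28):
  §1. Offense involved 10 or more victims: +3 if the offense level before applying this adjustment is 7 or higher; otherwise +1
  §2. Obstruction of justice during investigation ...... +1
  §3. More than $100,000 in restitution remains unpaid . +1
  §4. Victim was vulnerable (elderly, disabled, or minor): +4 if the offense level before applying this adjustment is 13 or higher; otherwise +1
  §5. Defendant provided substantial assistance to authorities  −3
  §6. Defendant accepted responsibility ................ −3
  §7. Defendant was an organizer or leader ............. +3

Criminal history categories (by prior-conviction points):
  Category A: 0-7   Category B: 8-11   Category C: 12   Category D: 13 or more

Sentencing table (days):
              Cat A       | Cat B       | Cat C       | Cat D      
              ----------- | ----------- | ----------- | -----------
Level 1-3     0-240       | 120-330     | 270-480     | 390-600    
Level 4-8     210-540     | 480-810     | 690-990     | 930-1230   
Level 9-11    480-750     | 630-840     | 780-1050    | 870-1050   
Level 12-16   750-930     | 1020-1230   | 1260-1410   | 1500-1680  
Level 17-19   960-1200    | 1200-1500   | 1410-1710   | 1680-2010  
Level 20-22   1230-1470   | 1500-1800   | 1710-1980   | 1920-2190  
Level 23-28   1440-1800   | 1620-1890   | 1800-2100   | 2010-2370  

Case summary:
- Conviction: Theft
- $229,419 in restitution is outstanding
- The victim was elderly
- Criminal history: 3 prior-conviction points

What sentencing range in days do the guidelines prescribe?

Base offense level for theft: 3.
§3 applies: 3 + 1 = 4.
§4 applies (level before this adjustment is 4 < 13, so +1): 4 + 1 = 5.
Final offense level: 5.
Criminal history: 3 prior points → Category A (0-7).
Level 5 falls in the 4-8 band.
Grid: Level 4-8 × Category A = 210-540 days.

210-540 days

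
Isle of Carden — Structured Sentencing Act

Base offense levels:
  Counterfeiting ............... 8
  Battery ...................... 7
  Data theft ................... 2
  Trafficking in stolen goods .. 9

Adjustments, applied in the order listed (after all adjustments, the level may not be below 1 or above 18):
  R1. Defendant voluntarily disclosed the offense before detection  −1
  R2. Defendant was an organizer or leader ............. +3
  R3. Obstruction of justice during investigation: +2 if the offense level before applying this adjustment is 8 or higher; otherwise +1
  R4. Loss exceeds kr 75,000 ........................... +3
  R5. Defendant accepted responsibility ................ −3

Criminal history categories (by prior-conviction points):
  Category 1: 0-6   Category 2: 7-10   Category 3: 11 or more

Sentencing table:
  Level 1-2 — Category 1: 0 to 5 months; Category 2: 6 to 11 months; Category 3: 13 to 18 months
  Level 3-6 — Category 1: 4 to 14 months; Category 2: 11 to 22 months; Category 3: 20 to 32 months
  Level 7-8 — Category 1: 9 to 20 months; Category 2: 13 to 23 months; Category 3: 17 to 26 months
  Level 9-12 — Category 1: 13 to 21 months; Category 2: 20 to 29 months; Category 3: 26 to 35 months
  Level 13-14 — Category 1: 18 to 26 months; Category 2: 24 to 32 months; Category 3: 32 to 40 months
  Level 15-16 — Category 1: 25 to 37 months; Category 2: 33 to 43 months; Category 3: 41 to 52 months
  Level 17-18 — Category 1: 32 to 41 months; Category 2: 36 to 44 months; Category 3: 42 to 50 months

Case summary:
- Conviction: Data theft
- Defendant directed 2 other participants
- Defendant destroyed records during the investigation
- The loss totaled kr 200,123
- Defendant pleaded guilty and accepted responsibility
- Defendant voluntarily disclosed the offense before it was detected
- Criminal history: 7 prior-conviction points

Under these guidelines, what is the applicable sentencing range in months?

Base offense level for data theft: 2.
R1 applies: 2 − 1 = 1.
R2 applies: 1 + 3 = 4.
R3 applies (level before this adjustment is 4 < 8, so +1): 4 + 1 = 5.
R4 applies: 5 + 3 = 8.
R5 applies: 8 − 3 = 5.
Final offense level: 5.
Criminal history: 7 prior points → Category 2 (7-10).
Level 5 falls in the 3-6 band.
Grid: Level 3-6 × Category 2 = 11-22 months.

11-22 months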